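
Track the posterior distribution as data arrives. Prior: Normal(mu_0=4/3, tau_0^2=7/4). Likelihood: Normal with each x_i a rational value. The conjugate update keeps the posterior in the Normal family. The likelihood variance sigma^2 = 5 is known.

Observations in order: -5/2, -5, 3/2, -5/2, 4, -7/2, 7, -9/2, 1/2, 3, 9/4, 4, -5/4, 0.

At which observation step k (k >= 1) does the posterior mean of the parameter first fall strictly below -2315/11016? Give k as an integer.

k = 2

obs 1: x=-5/2 → posterior Normal(55/162, 35/27)
obs 2: x=-5 → posterior Normal(-155/204, 35/34)
obs 3: x=3/2 → posterior Normal(-46/123, 35/41)
obs 4: x=-5/2 → posterior Normal(-197/288, 35/48)
obs 5: x=4 → posterior Normal(-29/330, 7/11)
obs 6: x=-7/2 → posterior Normal(-44/93, 35/62)
obs 7: x=7 → posterior Normal(59/207, 35/69)
obs 8: x=-9/2 → posterior Normal(-71/456, 35/76)
obs 9: x=1/2 → posterior Normal(-25/249, 35/83)
obs 10: x=3 → posterior Normal(19/135, 7/18)
obs 11: x=9/4 → posterior Normal(341/1164, 35/97)
obs 12: x=4 → posterior Normal(677/1248, 35/104)
obs 13: x=-5/4 → posterior Normal(143/333, 35/111)
obs 14: x=0 → posterior Normal(143/354, 35/118)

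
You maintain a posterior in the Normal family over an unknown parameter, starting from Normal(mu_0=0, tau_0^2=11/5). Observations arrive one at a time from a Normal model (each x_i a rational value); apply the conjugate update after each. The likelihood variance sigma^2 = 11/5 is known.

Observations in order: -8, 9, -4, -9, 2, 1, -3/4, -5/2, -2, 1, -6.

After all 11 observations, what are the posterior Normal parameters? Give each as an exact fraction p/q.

mu_0=-77/48, tau_0^2=11/60

obs 1: x=-8 → posterior Normal(-4, 11/10)
obs 2: x=9 → posterior Normal(1/3, 11/15)
obs 3: x=-4 → posterior Normal(-3/4, 11/20)
obs 4: x=-9 → posterior Normal(-12/5, 11/25)
obs 5: x=2 → posterior Normal(-5/3, 11/30)
obs 6: x=1 → posterior Normal(-9/7, 11/35)
obs 7: x=-3/4 → posterior Normal(-39/32, 11/40)
obs 8: x=-5/2 → posterior Normal(-49/36, 11/45)
obs 9: x=-2 → posterior Normal(-57/40, 11/50)
obs 10: x=1 → posterior Normal(-53/44, 1/5)
obs 11: x=-6 → posterior Normal(-77/48, 11/60)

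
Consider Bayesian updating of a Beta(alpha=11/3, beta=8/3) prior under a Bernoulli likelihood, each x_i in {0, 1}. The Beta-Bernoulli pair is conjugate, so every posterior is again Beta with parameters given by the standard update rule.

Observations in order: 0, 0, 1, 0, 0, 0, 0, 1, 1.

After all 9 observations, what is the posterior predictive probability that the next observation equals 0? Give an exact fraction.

13/23

obs 1: x=0 → posterior Beta(11/3, 11/3)
obs 2: x=0 → posterior Beta(11/3, 14/3)
obs 3: x=1 → posterior Beta(14/3, 14/3)
obs 4: x=0 → posterior Beta(14/3, 17/3)
obs 5: x=0 → posterior Beta(14/3, 20/3)
obs 6: x=0 → posterior Beta(14/3, 23/3)
obs 7: x=0 → posterior Beta(14/3, 26/3)
obs 8: x=1 → posterior Beta(17/3, 26/3)
obs 9: x=1 → posterior Beta(20/3, 26/3)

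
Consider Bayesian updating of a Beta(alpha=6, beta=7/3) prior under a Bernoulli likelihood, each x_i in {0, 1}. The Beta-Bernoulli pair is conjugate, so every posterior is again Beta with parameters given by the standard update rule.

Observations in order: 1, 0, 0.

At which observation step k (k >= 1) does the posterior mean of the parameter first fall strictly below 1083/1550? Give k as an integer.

obs 1: x=1 → posterior Beta(7, 7/3)
obs 2: x=0 → posterior Beta(7, 10/3)
obs 3: x=0 → posterior Beta(7, 13/3)

k = 2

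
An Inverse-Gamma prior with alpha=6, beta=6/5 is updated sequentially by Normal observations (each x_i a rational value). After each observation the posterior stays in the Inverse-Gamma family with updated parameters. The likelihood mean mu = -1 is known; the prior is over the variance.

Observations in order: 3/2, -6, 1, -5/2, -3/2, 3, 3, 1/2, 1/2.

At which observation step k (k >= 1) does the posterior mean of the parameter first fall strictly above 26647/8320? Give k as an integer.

k = 6

obs 1: x=3/2 → posterior Inverse-Gamma(13/2, 173/40)
obs 2: x=-6 → posterior Inverse-Gamma(7, 673/40)
obs 3: x=1 → posterior Inverse-Gamma(15/2, 753/40)
obs 4: x=-5/2 → posterior Inverse-Gamma(8, 399/20)
obs 5: x=-3/2 → posterior Inverse-Gamma(17/2, 803/40)
obs 6: x=3 → posterior Inverse-Gamma(9, 1123/40)
obs 7: x=3 → posterior Inverse-Gamma(19/2, 1443/40)
obs 8: x=1/2 → posterior Inverse-Gamma(10, 186/5)
obs 9: x=1/2 → posterior Inverse-Gamma(21/2, 1533/40)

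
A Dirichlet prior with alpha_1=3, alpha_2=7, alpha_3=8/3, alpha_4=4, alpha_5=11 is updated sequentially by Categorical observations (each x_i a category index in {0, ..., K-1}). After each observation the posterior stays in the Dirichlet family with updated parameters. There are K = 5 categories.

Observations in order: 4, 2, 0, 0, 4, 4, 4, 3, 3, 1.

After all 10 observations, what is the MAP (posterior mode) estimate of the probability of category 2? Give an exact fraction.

4/49

obs 1: x=4 → posterior Dirichlet(3, 7, 8/3, 4, 12)
obs 2: x=2 → posterior Dirichlet(3, 7, 11/3, 4, 12)
obs 3: x=0 → posterior Dirichlet(4, 7, 11/3, 4, 12)
obs 4: x=0 → posterior Dirichlet(5, 7, 11/3, 4, 12)
obs 5: x=4 → posterior Dirichlet(5, 7, 11/3, 4, 13)
obs 6: x=4 → posterior Dirichlet(5, 7, 11/3, 4, 14)
obs 7: x=4 → posterior Dirichlet(5, 7, 11/3, 4, 15)
obs 8: x=3 → posterior Dirichlet(5, 7, 11/3, 5, 15)
obs 9: x=3 → posterior Dirichlet(5, 7, 11/3, 6, 15)
obs 10: x=1 → posterior Dirichlet(5, 8, 11/3, 6, 15)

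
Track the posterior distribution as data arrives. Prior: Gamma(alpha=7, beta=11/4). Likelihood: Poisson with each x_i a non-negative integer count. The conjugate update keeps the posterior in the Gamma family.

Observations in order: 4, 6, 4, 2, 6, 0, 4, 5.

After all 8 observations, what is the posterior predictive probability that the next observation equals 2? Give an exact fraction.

1398748077615588729934233987908813191558667072356703772419996366544/7654455761751330268890575447204214294134057054403947260546060444801

obs 1: x=4 → posterior Gamma(11, 15/4)
obs 2: x=6 → posterior Gamma(17, 19/4)
obs 3: x=4 → posterior Gamma(21, 23/4)
obs 4: x=2 → posterior Gamma(23, 27/4)
obs 5: x=6 → posterior Gamma(29, 31/4)
obs 6: x=0 → posterior Gamma(29, 35/4)
obs 7: x=4 → posterior Gamma(33, 39/4)
obs 8: x=5 → posterior Gamma(38, 43/4)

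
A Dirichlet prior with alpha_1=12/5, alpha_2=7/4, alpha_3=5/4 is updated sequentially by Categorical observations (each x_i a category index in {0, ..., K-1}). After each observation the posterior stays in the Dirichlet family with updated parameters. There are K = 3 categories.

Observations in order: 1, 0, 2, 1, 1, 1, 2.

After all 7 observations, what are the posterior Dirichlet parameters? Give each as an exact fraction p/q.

alpha_1=17/5, alpha_2=23/4, alpha_3=13/4

obs 1: x=1 → posterior Dirichlet(12/5, 11/4, 5/4)
obs 2: x=0 → posterior Dirichlet(17/5, 11/4, 5/4)
obs 3: x=2 → posterior Dirichlet(17/5, 11/4, 9/4)
obs 4: x=1 → posterior Dirichlet(17/5, 15/4, 9/4)
obs 5: x=1 → posterior Dirichlet(17/5, 19/4, 9/4)
obs 6: x=1 → posterior Dirichlet(17/5, 23/4, 9/4)
obs 7: x=2 → posterior Dirichlet(17/5, 23/4, 13/4)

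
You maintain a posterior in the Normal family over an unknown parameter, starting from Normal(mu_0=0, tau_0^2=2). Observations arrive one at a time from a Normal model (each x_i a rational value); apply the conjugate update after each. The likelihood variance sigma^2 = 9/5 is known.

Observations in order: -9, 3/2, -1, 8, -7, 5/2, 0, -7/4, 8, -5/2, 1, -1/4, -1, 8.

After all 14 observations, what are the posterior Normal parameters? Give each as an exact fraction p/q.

mu_0=65/149, tau_0^2=18/149

obs 1: x=-9 → posterior Normal(-90/19, 18/19)
obs 2: x=3/2 → posterior Normal(-75/29, 18/29)
obs 3: x=-1 → posterior Normal(-85/39, 6/13)
obs 4: x=8 → posterior Normal(-5/49, 18/49)
obs 5: x=-7 → posterior Normal(-75/59, 18/59)
obs 6: x=5/2 → posterior Normal(-50/69, 6/23)
obs 7: x=0 → posterior Normal(-50/79, 18/79)
obs 8: x=-7/4 → posterior Normal(-135/178, 18/89)
obs 9: x=8 → posterior Normal(25/198, 2/11)
obs 10: x=-5/2 → posterior Normal(-25/218, 18/109)
obs 11: x=1 → posterior Normal(-5/238, 18/119)
obs 12: x=-1/4 → posterior Normal(-5/129, 6/43)
obs 13: x=-1 → posterior Normal(-15/139, 18/139)
obs 14: x=8 → posterior Normal(65/149, 18/149)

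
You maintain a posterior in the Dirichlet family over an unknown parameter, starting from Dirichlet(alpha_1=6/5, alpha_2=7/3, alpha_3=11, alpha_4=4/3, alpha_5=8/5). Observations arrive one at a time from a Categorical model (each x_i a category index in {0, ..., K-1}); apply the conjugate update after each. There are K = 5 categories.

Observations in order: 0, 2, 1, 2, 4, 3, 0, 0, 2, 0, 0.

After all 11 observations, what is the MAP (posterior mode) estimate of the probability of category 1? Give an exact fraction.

35/352

obs 1: x=0 → posterior Dirichlet(11/5, 7/3, 11, 4/3, 8/5)
obs 2: x=2 → posterior Dirichlet(11/5, 7/3, 12, 4/3, 8/5)
obs 3: x=1 → posterior Dirichlet(11/5, 10/3, 12, 4/3, 8/5)
obs 4: x=2 → posterior Dirichlet(11/5, 10/3, 13, 4/3, 8/5)
obs 5: x=4 → posterior Dirichlet(11/5, 10/3, 13, 4/3, 13/5)
obs 6: x=3 → posterior Dirichlet(11/5, 10/3, 13, 7/3, 13/5)
obs 7: x=0 → posterior Dirichlet(16/5, 10/3, 13, 7/3, 13/5)
obs 8: x=0 → posterior Dirichlet(21/5, 10/3, 13, 7/3, 13/5)
obs 9: x=2 → posterior Dirichlet(21/5, 10/3, 14, 7/3, 13/5)
obs 10: x=0 → posterior Dirichlet(26/5, 10/3, 14, 7/3, 13/5)
obs 11: x=0 → posterior Dirichlet(31/5, 10/3, 14, 7/3, 13/5)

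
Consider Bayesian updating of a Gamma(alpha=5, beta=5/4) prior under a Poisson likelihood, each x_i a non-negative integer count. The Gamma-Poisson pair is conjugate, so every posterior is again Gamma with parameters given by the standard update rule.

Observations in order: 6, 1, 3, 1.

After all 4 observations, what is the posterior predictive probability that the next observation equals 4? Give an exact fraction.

obs 1: x=6 → posterior Gamma(11, 9/4)
obs 2: x=1 → posterior Gamma(12, 13/4)
obs 3: x=3 → posterior Gamma(15, 17/4)
obs 4: x=1 → posterior Gamma(16, 21/4)

1419490366304751393938482176/9094947017729282379150390625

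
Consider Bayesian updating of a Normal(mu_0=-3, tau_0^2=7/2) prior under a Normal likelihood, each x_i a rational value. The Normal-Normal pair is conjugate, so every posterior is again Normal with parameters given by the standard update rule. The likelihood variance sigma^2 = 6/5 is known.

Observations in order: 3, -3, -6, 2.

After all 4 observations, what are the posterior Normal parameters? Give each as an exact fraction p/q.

obs 1: x=3 → posterior Normal(69/47, 42/47)
obs 2: x=-3 → posterior Normal(-18/41, 21/41)
obs 3: x=-6 → posterior Normal(-82/39, 14/39)
obs 4: x=2 → posterior Normal(-22/19, 21/76)

mu_0=-22/19, tau_0^2=21/76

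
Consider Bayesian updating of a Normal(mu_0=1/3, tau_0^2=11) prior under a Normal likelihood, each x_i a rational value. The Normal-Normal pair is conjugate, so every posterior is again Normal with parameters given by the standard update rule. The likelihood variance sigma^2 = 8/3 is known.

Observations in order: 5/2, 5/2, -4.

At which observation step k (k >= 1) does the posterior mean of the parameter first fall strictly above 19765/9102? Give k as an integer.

k = 2

obs 1: x=5/2 → posterior Normal(511/246, 88/41)
obs 2: x=5/2 → posterior Normal(503/222, 44/37)
obs 3: x=-4 → posterior Normal(1/3, 88/107)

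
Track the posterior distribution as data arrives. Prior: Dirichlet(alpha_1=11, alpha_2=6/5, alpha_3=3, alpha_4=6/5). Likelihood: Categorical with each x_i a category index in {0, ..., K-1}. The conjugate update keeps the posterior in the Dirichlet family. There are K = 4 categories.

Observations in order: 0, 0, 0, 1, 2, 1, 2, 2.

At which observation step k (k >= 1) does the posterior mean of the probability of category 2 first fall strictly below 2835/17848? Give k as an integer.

k = 3

obs 1: x=0 → posterior Dirichlet(12, 6/5, 3, 6/5)
obs 2: x=0 → posterior Dirichlet(13, 6/5, 3, 6/5)
obs 3: x=0 → posterior Dirichlet(14, 6/5, 3, 6/5)
obs 4: x=1 → posterior Dirichlet(14, 11/5, 3, 6/5)
obs 5: x=2 → posterior Dirichlet(14, 11/5, 4, 6/5)
obs 6: x=1 → posterior Dirichlet(14, 16/5, 4, 6/5)
obs 7: x=2 → posterior Dirichlet(14, 16/5, 5, 6/5)
obs 8: x=2 → posterior Dirichlet(14, 16/5, 6, 6/5)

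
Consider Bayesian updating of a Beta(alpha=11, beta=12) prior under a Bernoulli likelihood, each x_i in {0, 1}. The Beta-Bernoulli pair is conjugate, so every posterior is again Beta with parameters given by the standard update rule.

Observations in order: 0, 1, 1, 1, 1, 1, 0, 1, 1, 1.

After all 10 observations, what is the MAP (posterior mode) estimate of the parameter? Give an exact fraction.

obs 1: x=0 → posterior Beta(11, 13)
obs 2: x=1 → posterior Beta(12, 13)
obs 3: x=1 → posterior Beta(13, 13)
obs 4: x=1 → posterior Beta(14, 13)
obs 5: x=1 → posterior Beta(15, 13)
obs 6: x=1 → posterior Beta(16, 13)
obs 7: x=0 → posterior Beta(16, 14)
obs 8: x=1 → posterior Beta(17, 14)
obs 9: x=1 → posterior Beta(18, 14)
obs 10: x=1 → posterior Beta(19, 14)

18/31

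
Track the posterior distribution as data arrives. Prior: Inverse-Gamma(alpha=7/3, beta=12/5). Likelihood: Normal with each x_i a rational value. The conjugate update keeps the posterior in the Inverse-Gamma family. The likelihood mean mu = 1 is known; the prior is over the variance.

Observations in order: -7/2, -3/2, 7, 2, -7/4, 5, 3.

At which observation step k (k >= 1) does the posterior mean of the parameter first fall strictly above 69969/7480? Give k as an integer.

obs 1: x=-7/2 → posterior Inverse-Gamma(17/6, 501/40)
obs 2: x=-3/2 → posterior Inverse-Gamma(10/3, 313/20)
obs 3: x=7 → posterior Inverse-Gamma(23/6, 673/20)
obs 4: x=2 → posterior Inverse-Gamma(13/3, 683/20)
obs 5: x=-7/4 → posterior Inverse-Gamma(29/6, 6069/160)
obs 6: x=5 → posterior Inverse-Gamma(16/3, 7349/160)
obs 7: x=3 → posterior Inverse-Gamma(35/6, 7669/160)

k = 3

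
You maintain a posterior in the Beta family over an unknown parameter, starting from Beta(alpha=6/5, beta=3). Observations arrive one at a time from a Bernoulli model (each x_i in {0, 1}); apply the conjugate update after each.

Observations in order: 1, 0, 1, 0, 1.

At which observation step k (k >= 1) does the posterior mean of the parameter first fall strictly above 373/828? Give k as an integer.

obs 1: x=1 → posterior Beta(11/5, 3)
obs 2: x=0 → posterior Beta(11/5, 4)
obs 3: x=1 → posterior Beta(16/5, 4)
obs 4: x=0 → posterior Beta(16/5, 5)
obs 5: x=1 → posterior Beta(21/5, 5)

k = 5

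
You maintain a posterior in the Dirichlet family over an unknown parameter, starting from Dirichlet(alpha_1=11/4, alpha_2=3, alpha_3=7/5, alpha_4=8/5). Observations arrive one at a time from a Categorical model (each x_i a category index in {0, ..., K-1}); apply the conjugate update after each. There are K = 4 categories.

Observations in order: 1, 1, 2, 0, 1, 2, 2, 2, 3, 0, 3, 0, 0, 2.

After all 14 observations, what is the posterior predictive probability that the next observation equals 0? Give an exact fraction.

obs 1: x=1 → posterior Dirichlet(11/4, 4, 7/5, 8/5)
obs 2: x=1 → posterior Dirichlet(11/4, 5, 7/5, 8/5)
obs 3: x=2 → posterior Dirichlet(11/4, 5, 12/5, 8/5)
obs 4: x=0 → posterior Dirichlet(15/4, 5, 12/5, 8/5)
obs 5: x=1 → posterior Dirichlet(15/4, 6, 12/5, 8/5)
obs 6: x=2 → posterior Dirichlet(15/4, 6, 17/5, 8/5)
obs 7: x=2 → posterior Dirichlet(15/4, 6, 22/5, 8/5)
obs 8: x=2 → posterior Dirichlet(15/4, 6, 27/5, 8/5)
obs 9: x=3 → posterior Dirichlet(15/4, 6, 27/5, 13/5)
obs 10: x=0 → posterior Dirichlet(19/4, 6, 27/5, 13/5)
obs 11: x=3 → posterior Dirichlet(19/4, 6, 27/5, 18/5)
obs 12: x=0 → posterior Dirichlet(23/4, 6, 27/5, 18/5)
obs 13: x=0 → posterior Dirichlet(27/4, 6, 27/5, 18/5)
obs 14: x=2 → posterior Dirichlet(27/4, 6, 32/5, 18/5)

27/91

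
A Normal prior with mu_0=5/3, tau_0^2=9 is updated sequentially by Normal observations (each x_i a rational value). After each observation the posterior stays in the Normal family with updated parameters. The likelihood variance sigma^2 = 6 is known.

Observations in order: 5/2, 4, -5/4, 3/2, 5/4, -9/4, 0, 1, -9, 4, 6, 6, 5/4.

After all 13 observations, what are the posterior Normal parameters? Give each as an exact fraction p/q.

mu_0=145/123, tau_0^2=18/41

obs 1: x=5/2 → posterior Normal(13/6, 18/5)
obs 2: x=4 → posterior Normal(137/48, 9/4)
obs 3: x=-5/4 → posterior Normal(229/132, 18/11)
obs 4: x=3/2 → posterior Normal(283/168, 9/7)
obs 5: x=5/4 → posterior Normal(82/51, 18/17)
obs 6: x=-9/4 → posterior Normal(247/240, 9/10)
obs 7: x=0 → posterior Normal(247/276, 18/23)
obs 8: x=1 → posterior Normal(283/312, 9/13)
obs 9: x=-9 → posterior Normal(-41/348, 18/29)
obs 10: x=4 → posterior Normal(103/384, 9/16)
obs 11: x=6 → posterior Normal(319/420, 18/35)
obs 12: x=6 → posterior Normal(535/456, 9/19)
obs 13: x=5/4 → posterior Normal(145/123, 18/41)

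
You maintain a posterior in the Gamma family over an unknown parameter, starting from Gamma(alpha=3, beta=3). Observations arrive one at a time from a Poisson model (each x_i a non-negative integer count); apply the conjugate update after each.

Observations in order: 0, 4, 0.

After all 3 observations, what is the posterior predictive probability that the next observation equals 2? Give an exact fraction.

obs 1: x=0 → posterior Gamma(3, 4)
obs 2: x=4 → posterior Gamma(7, 5)
obs 3: x=0 → posterior Gamma(7, 6)

1119744/5764801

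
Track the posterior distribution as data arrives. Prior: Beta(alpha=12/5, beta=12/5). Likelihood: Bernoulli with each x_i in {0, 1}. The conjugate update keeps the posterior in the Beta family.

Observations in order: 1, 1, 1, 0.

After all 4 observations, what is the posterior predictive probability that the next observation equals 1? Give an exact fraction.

27/44

obs 1: x=1 → posterior Beta(17/5, 12/5)
obs 2: x=1 → posterior Beta(22/5, 12/5)
obs 3: x=1 → posterior Beta(27/5, 12/5)
obs 4: x=0 → posterior Beta(27/5, 17/5)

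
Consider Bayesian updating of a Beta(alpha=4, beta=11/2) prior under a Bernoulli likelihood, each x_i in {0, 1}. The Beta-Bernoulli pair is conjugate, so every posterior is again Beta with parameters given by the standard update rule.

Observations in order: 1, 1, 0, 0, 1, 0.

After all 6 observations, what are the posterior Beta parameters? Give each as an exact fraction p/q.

obs 1: x=1 → posterior Beta(5, 11/2)
obs 2: x=1 → posterior Beta(6, 11/2)
obs 3: x=0 → posterior Beta(6, 13/2)
obs 4: x=0 → posterior Beta(6, 15/2)
obs 5: x=1 → posterior Beta(7, 15/2)
obs 6: x=0 → posterior Beta(7, 17/2)

alpha=7, beta=17/2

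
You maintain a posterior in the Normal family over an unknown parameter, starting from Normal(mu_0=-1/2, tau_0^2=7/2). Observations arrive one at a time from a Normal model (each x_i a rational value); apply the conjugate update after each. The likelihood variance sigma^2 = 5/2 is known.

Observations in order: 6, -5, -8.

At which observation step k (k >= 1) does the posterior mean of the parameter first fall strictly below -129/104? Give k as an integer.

k = 3

obs 1: x=6 → posterior Normal(79/24, 35/24)
obs 2: x=-5 → posterior Normal(9/38, 35/38)
obs 3: x=-8 → posterior Normal(-103/52, 35/52)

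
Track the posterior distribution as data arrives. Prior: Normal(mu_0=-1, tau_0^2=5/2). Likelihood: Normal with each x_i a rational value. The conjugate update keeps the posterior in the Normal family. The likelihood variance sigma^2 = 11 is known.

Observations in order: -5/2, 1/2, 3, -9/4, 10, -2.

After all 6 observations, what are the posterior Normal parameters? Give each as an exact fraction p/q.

mu_0=47/208, tau_0^2=55/52

obs 1: x=-5/2 → posterior Normal(-23/18, 55/27)
obs 2: x=1/2 → posterior Normal(-1, 55/32)
obs 3: x=3 → posterior Normal(-17/37, 55/37)
obs 4: x=-9/4 → posterior Normal(-113/168, 55/42)
obs 5: x=10 → posterior Normal(87/188, 55/47)
obs 6: x=-2 → posterior Normal(47/208, 55/52)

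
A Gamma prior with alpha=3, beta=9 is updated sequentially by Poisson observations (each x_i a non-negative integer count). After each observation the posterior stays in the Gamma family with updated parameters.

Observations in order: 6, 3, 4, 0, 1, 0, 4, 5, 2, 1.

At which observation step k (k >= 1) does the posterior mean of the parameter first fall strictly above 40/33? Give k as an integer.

k = 3

obs 1: x=6 → posterior Gamma(9, 10)
obs 2: x=3 → posterior Gamma(12, 11)
obs 3: x=4 → posterior Gamma(16, 12)
obs 4: x=0 → posterior Gamma(16, 13)
obs 5: x=1 → posterior Gamma(17, 14)
obs 6: x=0 → posterior Gamma(17, 15)
obs 7: x=4 → posterior Gamma(21, 16)
obs 8: x=5 → posterior Gamma(26, 17)
obs 9: x=2 → posterior Gamma(28, 18)
obs 10: x=1 → posterior Gamma(29, 19)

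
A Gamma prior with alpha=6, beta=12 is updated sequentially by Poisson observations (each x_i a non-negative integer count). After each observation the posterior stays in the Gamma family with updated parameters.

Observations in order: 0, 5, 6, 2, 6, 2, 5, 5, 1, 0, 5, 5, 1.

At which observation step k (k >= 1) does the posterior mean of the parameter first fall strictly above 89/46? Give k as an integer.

k = 12

obs 1: x=0 → posterior Gamma(6, 13)
obs 2: x=5 → posterior Gamma(11, 14)
obs 3: x=6 → posterior Gamma(17, 15)
obs 4: x=2 → posterior Gamma(19, 16)
obs 5: x=6 → posterior Gamma(25, 17)
obs 6: x=2 → posterior Gamma(27, 18)
obs 7: x=5 → posterior Gamma(32, 19)
obs 8: x=5 → posterior Gamma(37, 20)
obs 9: x=1 → posterior Gamma(38, 21)
obs 10: x=0 → posterior Gamma(38, 22)
obs 11: x=5 → posterior Gamma(43, 23)
obs 12: x=5 → posterior Gamma(48, 24)
obs 13: x=1 → posterior Gamma(49, 25)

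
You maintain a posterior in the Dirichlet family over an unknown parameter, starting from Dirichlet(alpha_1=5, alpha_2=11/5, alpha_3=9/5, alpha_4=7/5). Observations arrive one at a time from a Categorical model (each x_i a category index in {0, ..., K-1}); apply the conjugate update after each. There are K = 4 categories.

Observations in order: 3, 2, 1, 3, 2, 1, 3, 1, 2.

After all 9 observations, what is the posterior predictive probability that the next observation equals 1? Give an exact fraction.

26/97

obs 1: x=3 → posterior Dirichlet(5, 11/5, 9/5, 12/5)
obs 2: x=2 → posterior Dirichlet(5, 11/5, 14/5, 12/5)
obs 3: x=1 → posterior Dirichlet(5, 16/5, 14/5, 12/5)
obs 4: x=3 → posterior Dirichlet(5, 16/5, 14/5, 17/5)
obs 5: x=2 → posterior Dirichlet(5, 16/5, 19/5, 17/5)
obs 6: x=1 → posterior Dirichlet(5, 21/5, 19/5, 17/5)
obs 7: x=3 → posterior Dirichlet(5, 21/5, 19/5, 22/5)
obs 8: x=1 → posterior Dirichlet(5, 26/5, 19/5, 22/5)
obs 9: x=2 → posterior Dirichlet(5, 26/5, 24/5, 22/5)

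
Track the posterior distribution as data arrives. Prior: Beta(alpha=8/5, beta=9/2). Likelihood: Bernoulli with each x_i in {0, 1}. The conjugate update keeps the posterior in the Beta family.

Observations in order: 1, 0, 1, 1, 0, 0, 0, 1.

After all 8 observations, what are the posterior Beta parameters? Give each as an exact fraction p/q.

alpha=28/5, beta=17/2

obs 1: x=1 → posterior Beta(13/5, 9/2)
obs 2: x=0 → posterior Beta(13/5, 11/2)
obs 3: x=1 → posterior Beta(18/5, 11/2)
obs 4: x=1 → posterior Beta(23/5, 11/2)
obs 5: x=0 → posterior Beta(23/5, 13/2)
obs 6: x=0 → posterior Beta(23/5, 15/2)
obs 7: x=0 → posterior Beta(23/5, 17/2)
obs 8: x=1 → posterior Beta(28/5, 17/2)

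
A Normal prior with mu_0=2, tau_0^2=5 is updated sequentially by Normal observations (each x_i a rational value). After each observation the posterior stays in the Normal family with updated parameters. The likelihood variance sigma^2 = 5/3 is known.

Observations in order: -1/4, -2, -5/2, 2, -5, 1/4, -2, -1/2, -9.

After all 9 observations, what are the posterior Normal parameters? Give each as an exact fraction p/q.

mu_0=-55/28, tau_0^2=5/28

obs 1: x=-1/4 → posterior Normal(5/16, 5/4)
obs 2: x=-2 → posterior Normal(-19/28, 5/7)
obs 3: x=-5/2 → posterior Normal(-49/40, 1/2)
obs 4: x=2 → posterior Normal(-25/52, 5/13)
obs 5: x=-5 → posterior Normal(-85/64, 5/16)
obs 6: x=1/4 → posterior Normal(-41/38, 5/19)
obs 7: x=-2 → posterior Normal(-53/44, 5/22)
obs 8: x=-1/2 → posterior Normal(-28/25, 1/5)
obs 9: x=-9 → posterior Normal(-55/28, 5/28)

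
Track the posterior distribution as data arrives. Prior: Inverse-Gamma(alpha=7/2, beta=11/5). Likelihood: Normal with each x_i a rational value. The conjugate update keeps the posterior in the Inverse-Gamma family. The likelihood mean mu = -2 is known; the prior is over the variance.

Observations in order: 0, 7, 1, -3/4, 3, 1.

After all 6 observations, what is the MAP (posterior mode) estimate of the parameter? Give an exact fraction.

obs 1: x=0 → posterior Inverse-Gamma(4, 21/5)
obs 2: x=7 → posterior Inverse-Gamma(9/2, 447/10)
obs 3: x=1 → posterior Inverse-Gamma(5, 246/5)
obs 4: x=-3/4 → posterior Inverse-Gamma(11/2, 7997/160)
obs 5: x=3 → posterior Inverse-Gamma(6, 9997/160)
obs 6: x=1 → posterior Inverse-Gamma(13/2, 10717/160)

10717/1200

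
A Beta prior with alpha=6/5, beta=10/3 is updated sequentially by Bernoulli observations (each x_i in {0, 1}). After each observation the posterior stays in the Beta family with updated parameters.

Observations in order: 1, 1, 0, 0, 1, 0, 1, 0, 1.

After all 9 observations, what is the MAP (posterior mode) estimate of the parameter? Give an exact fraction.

obs 1: x=1 → posterior Beta(11/5, 10/3)
obs 2: x=1 → posterior Beta(16/5, 10/3)
obs 3: x=0 → posterior Beta(16/5, 13/3)
obs 4: x=0 → posterior Beta(16/5, 16/3)
obs 5: x=1 → posterior Beta(21/5, 16/3)
obs 6: x=0 → posterior Beta(21/5, 19/3)
obs 7: x=1 → posterior Beta(26/5, 19/3)
obs 8: x=0 → posterior Beta(26/5, 22/3)
obs 9: x=1 → posterior Beta(31/5, 22/3)

78/173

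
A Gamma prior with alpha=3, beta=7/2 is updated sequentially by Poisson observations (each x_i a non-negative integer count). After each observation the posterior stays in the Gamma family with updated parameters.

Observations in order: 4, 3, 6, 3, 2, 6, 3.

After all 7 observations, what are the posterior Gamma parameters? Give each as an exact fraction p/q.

alpha=30, beta=21/2

obs 1: x=4 → posterior Gamma(7, 9/2)
obs 2: x=3 → posterior Gamma(10, 11/2)
obs 3: x=6 → posterior Gamma(16, 13/2)
obs 4: x=3 → posterior Gamma(19, 15/2)
obs 5: x=2 → posterior Gamma(21, 17/2)
obs 6: x=6 → posterior Gamma(27, 19/2)
obs 7: x=3 → posterior Gamma(30, 21/2)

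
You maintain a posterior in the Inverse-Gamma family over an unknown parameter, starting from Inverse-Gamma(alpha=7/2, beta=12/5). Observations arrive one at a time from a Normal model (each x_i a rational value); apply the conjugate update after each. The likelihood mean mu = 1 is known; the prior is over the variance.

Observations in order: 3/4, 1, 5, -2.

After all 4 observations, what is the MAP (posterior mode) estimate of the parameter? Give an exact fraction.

2389/1040

obs 1: x=3/4 → posterior Inverse-Gamma(4, 389/160)
obs 2: x=1 → posterior Inverse-Gamma(9/2, 389/160)
obs 3: x=5 → posterior Inverse-Gamma(5, 1669/160)
obs 4: x=-2 → posterior Inverse-Gamma(11/2, 2389/160)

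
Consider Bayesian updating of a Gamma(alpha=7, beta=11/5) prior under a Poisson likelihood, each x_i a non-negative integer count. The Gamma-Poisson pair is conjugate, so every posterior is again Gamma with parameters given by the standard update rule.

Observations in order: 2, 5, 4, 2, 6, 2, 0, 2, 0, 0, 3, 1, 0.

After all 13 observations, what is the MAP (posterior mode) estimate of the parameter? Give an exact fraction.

165/76

obs 1: x=2 → posterior Gamma(9, 16/5)
obs 2: x=5 → posterior Gamma(14, 21/5)
obs 3: x=4 → posterior Gamma(18, 26/5)
obs 4: x=2 → posterior Gamma(20, 31/5)
obs 5: x=6 → posterior Gamma(26, 36/5)
obs 6: x=2 → posterior Gamma(28, 41/5)
obs 7: x=0 → posterior Gamma(28, 46/5)
obs 8: x=2 → posterior Gamma(30, 51/5)
obs 9: x=0 → posterior Gamma(30, 56/5)
obs 10: x=0 → posterior Gamma(30, 61/5)
obs 11: x=3 → posterior Gamma(33, 66/5)
obs 12: x=1 → posterior Gamma(34, 71/5)
obs 13: x=0 → posterior Gamma(34, 76/5)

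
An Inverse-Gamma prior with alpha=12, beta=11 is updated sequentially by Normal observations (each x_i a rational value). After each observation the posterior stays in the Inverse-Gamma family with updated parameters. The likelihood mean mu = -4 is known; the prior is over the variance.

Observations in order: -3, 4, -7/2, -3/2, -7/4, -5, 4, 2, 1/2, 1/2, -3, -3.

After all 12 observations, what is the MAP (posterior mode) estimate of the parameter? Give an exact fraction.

3873/608

obs 1: x=-3 → posterior Inverse-Gamma(25/2, 23/2)
obs 2: x=4 → posterior Inverse-Gamma(13, 87/2)
obs 3: x=-7/2 → posterior Inverse-Gamma(27/2, 349/8)
obs 4: x=-3/2 → posterior Inverse-Gamma(14, 187/4)
obs 5: x=-7/4 → posterior Inverse-Gamma(29/2, 1577/32)
obs 6: x=-5 → posterior Inverse-Gamma(15, 1593/32)
obs 7: x=4 → posterior Inverse-Gamma(31/2, 2617/32)
obs 8: x=2 → posterior Inverse-Gamma(16, 3193/32)
obs 9: x=1/2 → posterior Inverse-Gamma(33/2, 3517/32)
obs 10: x=1/2 → posterior Inverse-Gamma(17, 3841/32)
obs 11: x=-3 → posterior Inverse-Gamma(35/2, 3857/32)
obs 12: x=-3 → posterior Inverse-Gamma(18, 3873/32)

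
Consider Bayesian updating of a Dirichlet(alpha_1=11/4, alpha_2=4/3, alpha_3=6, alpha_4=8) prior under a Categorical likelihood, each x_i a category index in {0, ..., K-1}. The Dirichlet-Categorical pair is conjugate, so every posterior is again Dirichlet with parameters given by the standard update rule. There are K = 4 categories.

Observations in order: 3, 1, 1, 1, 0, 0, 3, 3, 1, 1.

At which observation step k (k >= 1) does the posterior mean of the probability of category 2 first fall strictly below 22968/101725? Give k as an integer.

obs 1: x=3 → posterior Dirichlet(11/4, 4/3, 6, 9)
obs 2: x=1 → posterior Dirichlet(11/4, 7/3, 6, 9)
obs 3: x=1 → posterior Dirichlet(11/4, 10/3, 6, 9)
obs 4: x=1 → posterior Dirichlet(11/4, 13/3, 6, 9)
obs 5: x=0 → posterior Dirichlet(15/4, 13/3, 6, 9)
obs 6: x=0 → posterior Dirichlet(19/4, 13/3, 6, 9)
obs 7: x=3 → posterior Dirichlet(19/4, 13/3, 6, 10)
obs 8: x=3 → posterior Dirichlet(19/4, 13/3, 6, 11)
obs 9: x=1 → posterior Dirichlet(19/4, 16/3, 6, 11)
obs 10: x=1 → posterior Dirichlet(19/4, 19/3, 6, 11)

k = 9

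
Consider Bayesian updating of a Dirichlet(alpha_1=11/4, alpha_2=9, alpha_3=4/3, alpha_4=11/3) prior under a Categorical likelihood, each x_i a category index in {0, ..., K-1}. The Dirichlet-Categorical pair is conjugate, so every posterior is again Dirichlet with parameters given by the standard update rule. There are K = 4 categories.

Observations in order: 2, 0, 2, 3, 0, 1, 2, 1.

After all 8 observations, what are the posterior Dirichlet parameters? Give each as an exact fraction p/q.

alpha_1=19/4, alpha_2=11, alpha_3=13/3, alpha_4=14/3

obs 1: x=2 → posterior Dirichlet(11/4, 9, 7/3, 11/3)
obs 2: x=0 → posterior Dirichlet(15/4, 9, 7/3, 11/3)
obs 3: x=2 → posterior Dirichlet(15/4, 9, 10/3, 11/3)
obs 4: x=3 → posterior Dirichlet(15/4, 9, 10/3, 14/3)
obs 5: x=0 → posterior Dirichlet(19/4, 9, 10/3, 14/3)
obs 6: x=1 → posterior Dirichlet(19/4, 10, 10/3, 14/3)
obs 7: x=2 → posterior Dirichlet(19/4, 10, 13/3, 14/3)
obs 8: x=1 → posterior Dirichlet(19/4, 11, 13/3, 14/3)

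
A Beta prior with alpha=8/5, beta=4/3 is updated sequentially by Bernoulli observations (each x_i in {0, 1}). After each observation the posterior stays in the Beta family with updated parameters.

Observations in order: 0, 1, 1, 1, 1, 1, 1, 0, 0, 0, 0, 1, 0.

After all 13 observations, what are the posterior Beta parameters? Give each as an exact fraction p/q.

obs 1: x=0 → posterior Beta(8/5, 7/3)
obs 2: x=1 → posterior Beta(13/5, 7/3)
obs 3: x=1 → posterior Beta(18/5, 7/3)
obs 4: x=1 → posterior Beta(23/5, 7/3)
obs 5: x=1 → posterior Beta(28/5, 7/3)
obs 6: x=1 → posterior Beta(33/5, 7/3)
obs 7: x=1 → posterior Beta(38/5, 7/3)
obs 8: x=0 → posterior Beta(38/5, 10/3)
obs 9: x=0 → posterior Beta(38/5, 13/3)
obs 10: x=0 → posterior Beta(38/5, 16/3)
obs 11: x=0 → posterior Beta(38/5, 19/3)
obs 12: x=1 → posterior Beta(43/5, 19/3)
obs 13: x=0 → posterior Beta(43/5, 22/3)

alpha=43/5, beta=22/3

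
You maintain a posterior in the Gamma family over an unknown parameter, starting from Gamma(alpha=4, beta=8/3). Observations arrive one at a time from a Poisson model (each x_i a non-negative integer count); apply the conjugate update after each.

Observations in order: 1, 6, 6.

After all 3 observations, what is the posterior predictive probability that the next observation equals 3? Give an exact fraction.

obs 1: x=1 → posterior Gamma(5, 11/3)
obs 2: x=6 → posterior Gamma(11, 14/3)
obs 3: x=6 → posterior Gamma(17, 17/3)

21643086971732228761162851/104857600000000000000000000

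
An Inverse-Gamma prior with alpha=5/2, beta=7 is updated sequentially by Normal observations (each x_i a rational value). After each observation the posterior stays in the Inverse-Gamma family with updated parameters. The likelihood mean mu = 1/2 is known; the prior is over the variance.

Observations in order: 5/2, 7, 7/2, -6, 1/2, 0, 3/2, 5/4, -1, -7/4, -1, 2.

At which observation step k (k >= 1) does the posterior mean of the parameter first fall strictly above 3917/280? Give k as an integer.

k = 4

obs 1: x=5/2 → posterior Inverse-Gamma(3, 9)
obs 2: x=7 → posterior Inverse-Gamma(7/2, 241/8)
obs 3: x=7/2 → posterior Inverse-Gamma(4, 277/8)
obs 4: x=-6 → posterior Inverse-Gamma(9/2, 223/4)
obs 5: x=1/2 → posterior Inverse-Gamma(5, 223/4)
obs 6: x=0 → posterior Inverse-Gamma(11/2, 447/8)
obs 7: x=3/2 → posterior Inverse-Gamma(6, 451/8)
obs 8: x=5/4 → posterior Inverse-Gamma(13/2, 1813/32)
obs 9: x=-1 → posterior Inverse-Gamma(7, 1849/32)
obs 10: x=-7/4 → posterior Inverse-Gamma(15/2, 965/16)
obs 11: x=-1 → posterior Inverse-Gamma(8, 983/16)
obs 12: x=2 → posterior Inverse-Gamma(17/2, 1001/16)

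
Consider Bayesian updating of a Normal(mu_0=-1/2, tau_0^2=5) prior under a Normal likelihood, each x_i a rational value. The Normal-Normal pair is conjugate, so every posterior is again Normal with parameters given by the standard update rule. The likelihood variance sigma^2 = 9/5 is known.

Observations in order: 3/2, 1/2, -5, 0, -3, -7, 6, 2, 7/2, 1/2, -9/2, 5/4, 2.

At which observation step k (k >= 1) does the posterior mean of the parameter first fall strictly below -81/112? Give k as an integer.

obs 1: x=3/2 → posterior Normal(33/34, 45/34)
obs 2: x=1/2 → posterior Normal(91/118, 45/59)
obs 3: x=-5 → posterior Normal(-53/56, 15/28)
obs 4: x=0 → posterior Normal(-159/218, 45/109)
obs 5: x=-3 → posterior Normal(-309/268, 45/134)
obs 6: x=-7 → posterior Normal(-659/318, 15/53)
obs 7: x=6 → posterior Normal(-359/368, 45/184)
obs 8: x=2 → posterior Normal(-259/418, 45/209)
obs 9: x=7/2 → posterior Normal(-7/39, 5/26)
obs 10: x=1/2 → posterior Normal(-59/518, 45/259)
obs 11: x=-9/2 → posterior Normal(-1/2, 45/284)
obs 12: x=5/4 → posterior Normal(-443/1236, 15/103)
obs 13: x=2 → posterior Normal(-243/1336, 45/334)

k = 3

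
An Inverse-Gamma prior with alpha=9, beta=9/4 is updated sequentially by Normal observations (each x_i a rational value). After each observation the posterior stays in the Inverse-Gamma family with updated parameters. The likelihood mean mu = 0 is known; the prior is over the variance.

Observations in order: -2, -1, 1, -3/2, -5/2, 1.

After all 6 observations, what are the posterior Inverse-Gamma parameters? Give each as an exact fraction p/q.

alpha=12, beta=10

obs 1: x=-2 → posterior Inverse-Gamma(19/2, 17/4)
obs 2: x=-1 → posterior Inverse-Gamma(10, 19/4)
obs 3: x=1 → posterior Inverse-Gamma(21/2, 21/4)
obs 4: x=-3/2 → posterior Inverse-Gamma(11, 51/8)
obs 5: x=-5/2 → posterior Inverse-Gamma(23/2, 19/2)
obs 6: x=1 → posterior Inverse-Gamma(12, 10)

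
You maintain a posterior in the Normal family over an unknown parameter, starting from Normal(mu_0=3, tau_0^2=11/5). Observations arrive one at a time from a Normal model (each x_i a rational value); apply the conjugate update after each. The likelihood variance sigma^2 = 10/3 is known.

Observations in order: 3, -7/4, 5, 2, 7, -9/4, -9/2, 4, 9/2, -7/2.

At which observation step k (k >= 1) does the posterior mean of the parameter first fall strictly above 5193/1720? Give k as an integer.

k = 5

obs 1: x=3 → posterior Normal(3, 110/83)
obs 2: x=-7/4 → posterior Normal(765/464, 55/58)
obs 3: x=5 → posterior Normal(1425/596, 110/149)
obs 4: x=2 → posterior Normal(1689/728, 55/91)
obs 5: x=7 → posterior Normal(2613/860, 22/43)
obs 6: x=-9/4 → posterior Normal(579/248, 55/124)
obs 7: x=-9/2 → posterior Normal(861/562, 110/281)
obs 8: x=4 → posterior Normal(1125/628, 55/157)
obs 9: x=9/2 → posterior Normal(711/347, 110/347)
obs 10: x=-7/2 → posterior Normal(1191/760, 11/38)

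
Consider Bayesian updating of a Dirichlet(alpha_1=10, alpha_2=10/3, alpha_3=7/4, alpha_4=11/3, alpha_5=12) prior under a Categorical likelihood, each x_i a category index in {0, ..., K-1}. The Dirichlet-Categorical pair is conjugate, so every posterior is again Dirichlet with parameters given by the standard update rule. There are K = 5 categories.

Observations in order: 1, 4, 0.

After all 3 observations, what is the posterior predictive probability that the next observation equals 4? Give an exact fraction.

52/135

obs 1: x=1 → posterior Dirichlet(10, 13/3, 7/4, 11/3, 12)
obs 2: x=4 → posterior Dirichlet(10, 13/3, 7/4, 11/3, 13)
obs 3: x=0 → posterior Dirichlet(11, 13/3, 7/4, 11/3, 13)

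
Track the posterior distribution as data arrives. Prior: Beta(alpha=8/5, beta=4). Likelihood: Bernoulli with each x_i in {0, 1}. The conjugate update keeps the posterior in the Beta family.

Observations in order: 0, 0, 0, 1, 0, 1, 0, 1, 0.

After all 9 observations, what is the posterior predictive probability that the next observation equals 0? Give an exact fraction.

obs 1: x=0 → posterior Beta(8/5, 5)
obs 2: x=0 → posterior Beta(8/5, 6)
obs 3: x=0 → posterior Beta(8/5, 7)
obs 4: x=1 → posterior Beta(13/5, 7)
obs 5: x=0 → posterior Beta(13/5, 8)
obs 6: x=1 → posterior Beta(18/5, 8)
obs 7: x=0 → posterior Beta(18/5, 9)
obs 8: x=1 → posterior Beta(23/5, 9)
obs 9: x=0 → posterior Beta(23/5, 10)

50/73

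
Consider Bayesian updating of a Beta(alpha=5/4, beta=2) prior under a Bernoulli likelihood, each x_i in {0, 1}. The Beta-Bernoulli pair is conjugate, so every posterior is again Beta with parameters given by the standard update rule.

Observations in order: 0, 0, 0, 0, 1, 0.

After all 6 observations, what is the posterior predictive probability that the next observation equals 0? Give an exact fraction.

obs 1: x=0 → posterior Beta(5/4, 3)
obs 2: x=0 → posterior Beta(5/4, 4)
obs 3: x=0 → posterior Beta(5/4, 5)
obs 4: x=0 → posterior Beta(5/4, 6)
obs 5: x=1 → posterior Beta(9/4, 6)
obs 6: x=0 → posterior Beta(9/4, 7)

28/37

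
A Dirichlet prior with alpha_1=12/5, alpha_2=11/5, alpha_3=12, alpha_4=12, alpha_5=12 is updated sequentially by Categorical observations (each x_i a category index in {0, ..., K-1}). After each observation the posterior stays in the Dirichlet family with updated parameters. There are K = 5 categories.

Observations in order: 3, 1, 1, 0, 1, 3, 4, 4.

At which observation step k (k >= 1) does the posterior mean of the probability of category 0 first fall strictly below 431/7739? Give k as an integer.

k = 3

obs 1: x=3 → posterior Dirichlet(12/5, 11/5, 12, 13, 12)
obs 2: x=1 → posterior Dirichlet(12/5, 16/5, 12, 13, 12)
obs 3: x=1 → posterior Dirichlet(12/5, 21/5, 12, 13, 12)
obs 4: x=0 → posterior Dirichlet(17/5, 21/5, 12, 13, 12)
obs 5: x=1 → posterior Dirichlet(17/5, 26/5, 12, 13, 12)
obs 6: x=3 → posterior Dirichlet(17/5, 26/5, 12, 14, 12)
obs 7: x=4 → posterior Dirichlet(17/5, 26/5, 12, 14, 13)
obs 8: x=4 → posterior Dirichlet(17/5, 26/5, 12, 14, 14)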